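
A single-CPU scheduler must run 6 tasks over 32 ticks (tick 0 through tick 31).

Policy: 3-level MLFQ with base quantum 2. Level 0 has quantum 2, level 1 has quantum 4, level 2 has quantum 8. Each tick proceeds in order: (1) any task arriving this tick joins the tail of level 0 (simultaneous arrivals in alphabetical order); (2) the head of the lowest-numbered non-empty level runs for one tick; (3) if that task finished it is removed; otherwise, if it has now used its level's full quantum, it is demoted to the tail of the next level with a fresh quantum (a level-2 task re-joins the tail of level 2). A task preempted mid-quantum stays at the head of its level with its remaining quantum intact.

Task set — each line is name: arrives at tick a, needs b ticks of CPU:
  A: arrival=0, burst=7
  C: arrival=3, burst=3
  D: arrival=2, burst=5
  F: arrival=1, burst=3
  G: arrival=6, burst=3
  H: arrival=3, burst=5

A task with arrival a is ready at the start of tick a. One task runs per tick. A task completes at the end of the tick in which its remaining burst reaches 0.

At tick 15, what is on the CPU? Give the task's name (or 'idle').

running at tick 15 = A

t=0: L0/L1/L2 = A/-/- → run A
t=1: L0/L1/L2 = AF/-/- → run A
t=2: L0/L1/L2 = FD/A/- → run F
t=3: L0/L1/L2 = FDCH/A/- → run F
t=4: L0/L1/L2 = DCH/AF/- → run D
t=5: L0/L1/L2 = DCH/AF/- → run D
t=6: L0/L1/L2 = CHG/AFD/- → run C
t=7: L0/L1/L2 = CHG/AFD/- → run C
t=8: L0/L1/L2 = HG/AFDC/- → run H
t=9: L0/L1/L2 = HG/AFDC/- → run H
t=10: L0/L1/L2 = G/AFDCH/- → run G
t=11: L0/L1/L2 = G/AFDCH/- → run G
t=12: L0/L1/L2 = -/AFDCHG/- → run A
t=13: L0/L1/L2 = -/AFDCHG/- → run A
t=14: L0/L1/L2 = -/AFDCHG/- → run A
t=15: L0/L1/L2 = -/AFDCHG/- → run A
t=16: L0/L1/L2 = -/FDCHG/A → run F
t=17: L0/L1/L2 = -/DCHG/A → run D
t=18: L0/L1/L2 = -/DCHG/A → run D
t=19: L0/L1/L2 = -/DCHG/A → run D
t=20: L0/L1/L2 = -/CHG/A → run C
t=21: L0/L1/L2 = -/HG/A → run H
t=22: L0/L1/L2 = -/HG/A → run H
t=23: L0/L1/L2 = -/HG/A → run H
t=24: L0/L1/L2 = -/G/A → run G
t=25: L0/L1/L2 = -/-/A → run A
t=26: (idle)
t=27: (idle)
t=28: (idle)
t=29: (idle)
t=30: (idle)
t=31: (idle)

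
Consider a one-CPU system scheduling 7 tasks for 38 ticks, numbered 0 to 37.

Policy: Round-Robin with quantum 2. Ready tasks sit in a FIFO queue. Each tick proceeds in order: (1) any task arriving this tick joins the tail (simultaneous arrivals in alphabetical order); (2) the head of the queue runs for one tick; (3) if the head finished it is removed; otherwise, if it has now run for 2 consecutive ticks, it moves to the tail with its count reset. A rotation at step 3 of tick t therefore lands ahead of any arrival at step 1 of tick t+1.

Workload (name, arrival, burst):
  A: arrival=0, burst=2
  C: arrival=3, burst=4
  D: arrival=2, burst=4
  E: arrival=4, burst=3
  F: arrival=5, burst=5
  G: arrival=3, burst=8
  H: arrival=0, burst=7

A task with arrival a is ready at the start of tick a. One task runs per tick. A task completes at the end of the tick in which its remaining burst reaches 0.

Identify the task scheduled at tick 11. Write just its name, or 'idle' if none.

running at tick 11 = H

t=0: queue=[A,H] q_used=0 → run A
t=1: queue=[A,H] q_used=1 → run A
t=2: queue=[H,D] q_used=0 → run H
t=3: queue=[H,D,C,G] q_used=1 → run H
t=4: queue=[D,C,G,H,E] q_used=0 → run D
t=5: queue=[D,C,G,H,E,F] q_used=1 → run D
t=6: queue=[C,G,H,E,F,D] q_used=0 → run C
t=7: queue=[C,G,H,E,F,D] q_used=1 → run C
t=8: queue=[G,H,E,F,D,C] q_used=0 → run G
t=9: queue=[G,H,E,F,D,C] q_used=1 → run G
t=10: queue=[H,E,F,D,C,G] q_used=0 → run H
t=11: queue=[H,E,F,D,C,G] q_used=1 → run H
t=12: queue=[E,F,D,C,G,H] q_used=0 → run E
t=13: queue=[E,F,D,C,G,H] q_used=1 → run E
t=14: queue=[F,D,C,G,H,E] q_used=0 → run F
t=15: queue=[F,D,C,G,H,E] q_used=1 → run F
t=16: queue=[D,C,G,H,E,F] q_used=0 → run D
t=17: queue=[D,C,G,H,E,F] q_used=1 → run D
t=18: queue=[C,G,H,E,F] q_used=0 → run C
t=19: queue=[C,G,H,E,F] q_used=1 → run C
t=20: queue=[G,H,E,F] q_used=0 → run G
t=21: queue=[G,H,E,F] q_used=1 → run G
t=22: queue=[H,E,F,G] q_used=0 → run H
t=23: queue=[H,E,F,G] q_used=1 → run H
t=24: queue=[E,F,G,H] q_used=0 → run E
t=25: queue=[F,G,H] q_used=0 → run F
t=26: queue=[F,G,H] q_used=1 → run F
t=27: queue=[G,H,F] q_used=0 → run G
t=28: queue=[G,H,F] q_used=1 → run G
t=29: queue=[H,F,G] q_used=0 → run H
t=30: queue=[F,G] q_used=0 → run F
t=31: queue=[G] q_used=0 → run G
t=32: queue=[G] q_used=1 → run G
t=33: (idle)
t=34: (idle)
t=35: (idle)
t=36: (idle)
t=37: (idle)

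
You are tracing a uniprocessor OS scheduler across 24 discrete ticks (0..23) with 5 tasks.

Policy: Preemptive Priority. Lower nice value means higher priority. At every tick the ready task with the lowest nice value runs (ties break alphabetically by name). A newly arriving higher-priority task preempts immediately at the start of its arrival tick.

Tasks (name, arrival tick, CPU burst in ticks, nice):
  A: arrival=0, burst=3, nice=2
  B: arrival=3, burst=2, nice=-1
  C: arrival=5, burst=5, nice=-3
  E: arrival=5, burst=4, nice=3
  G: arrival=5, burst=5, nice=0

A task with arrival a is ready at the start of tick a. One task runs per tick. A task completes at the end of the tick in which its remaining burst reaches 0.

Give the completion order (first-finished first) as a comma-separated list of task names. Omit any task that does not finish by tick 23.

completion order = A, B, C, G, E

t=0: ready={A} → run A
t=1: ready={A} → run A
t=2: ready={A} → run A
t=3: ready={B} → run B
t=4: ready={B} → run B
t=5: ready={C,E,G} → run C
t=6: ready={C,E,G} → run C
t=7: ready={C,E,G} → run C
t=8: ready={C,E,G} → run C
t=9: ready={C,E,G} → run C
t=10: ready={E,G} → run G
t=11: ready={E,G} → run G
t=12: ready={E,G} → run G
t=13: ready={E,G} → run G
t=14: ready={E,G} → run G
t=15: ready={E} → run E
t=16: ready={E} → run E
t=17: ready={E} → run E
t=18: ready={E} → run E
t=19: (idle)
t=20: (idle)
t=21: (idle)
t=22: (idle)
t=23: (idle)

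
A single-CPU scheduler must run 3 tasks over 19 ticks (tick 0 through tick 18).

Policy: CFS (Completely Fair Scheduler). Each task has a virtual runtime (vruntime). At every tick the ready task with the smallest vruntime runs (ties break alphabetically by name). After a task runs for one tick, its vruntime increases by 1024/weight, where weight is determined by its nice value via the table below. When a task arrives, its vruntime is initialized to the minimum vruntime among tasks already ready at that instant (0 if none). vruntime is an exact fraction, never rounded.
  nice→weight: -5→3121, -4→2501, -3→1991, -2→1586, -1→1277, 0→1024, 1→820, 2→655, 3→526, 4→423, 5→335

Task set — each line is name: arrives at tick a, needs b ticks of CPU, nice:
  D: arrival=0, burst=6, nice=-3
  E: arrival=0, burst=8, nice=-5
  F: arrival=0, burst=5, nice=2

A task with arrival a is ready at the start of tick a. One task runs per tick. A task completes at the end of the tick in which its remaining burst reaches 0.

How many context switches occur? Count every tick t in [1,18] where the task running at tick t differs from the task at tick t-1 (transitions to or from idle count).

context switches = 14

t=0: vr[D=0 E=0 F=0] → run D
t=1: vr[D=1024/1991 E=0 F=0] → run E
t=2: vr[D=1024/1991 E=1024/3121 F=0] → run F
t=3: vr[D=1024/1991 E=1024/3121 F=1024/655] → run E
t=4: vr[D=1024/1991 E=2048/3121 F=1024/655] → run D
t=5: vr[D=2048/1991 E=2048/3121 F=1024/655] → run E
t=6: vr[D=2048/1991 E=3072/3121 F=1024/655] → run E
t=7: vr[D=2048/1991 E=4096/3121 F=1024/655] → run D
t=8: vr[D=3072/1991 E=4096/3121 F=1024/655] → run E
t=9: vr[D=3072/1991 E=5120/3121 F=1024/655] → run D
t=10: vr[D=4096/1991 E=5120/3121 F=1024/655] → run F
t=11: vr[D=4096/1991 E=5120/3121 F=2048/655] → run E
t=12: vr[D=4096/1991 E=6144/3121 F=2048/655] → run E
t=13: vr[D=4096/1991 E=7168/3121 F=2048/655] → run D
t=14: vr[D=5120/1991 E=7168/3121 F=2048/655] → run E
t=15: vr[D=5120/1991 F=2048/655] → run D
t=16: vr[F=2048/655] → run F
t=17: vr[F=3072/655] → run F
t=18: vr[F=4096/655] → run F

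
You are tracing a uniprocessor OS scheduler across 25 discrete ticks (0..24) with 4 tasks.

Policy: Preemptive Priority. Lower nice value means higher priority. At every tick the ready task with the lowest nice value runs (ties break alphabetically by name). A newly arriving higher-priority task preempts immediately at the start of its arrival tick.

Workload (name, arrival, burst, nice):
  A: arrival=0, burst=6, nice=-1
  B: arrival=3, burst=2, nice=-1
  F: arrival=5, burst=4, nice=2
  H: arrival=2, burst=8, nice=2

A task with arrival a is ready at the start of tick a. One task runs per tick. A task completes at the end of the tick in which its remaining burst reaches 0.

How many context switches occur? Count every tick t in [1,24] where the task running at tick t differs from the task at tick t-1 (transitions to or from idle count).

t=0: ready={A} → run A
t=1: ready={A} → run A
t=2: ready={A,H} → run A
t=3: ready={A,B,H} → run A
t=4: ready={A,B,H} → run A
t=5: ready={A,B,F,H} → run A
t=6: ready={B,F,H} → run B
t=7: ready={B,F,H} → run B
t=8: ready={F,H} → run F
t=9: ready={F,H} → run F
t=10: ready={F,H} → run F
t=11: ready={F,H} → run F
t=12: ready={H} → run H
t=13: ready={H} → run H
t=14: ready={H} → run H
t=15: ready={H} → run H
t=16: ready={H} → run H
t=17: ready={H} → run H
t=18: ready={H} → run H
t=19: ready={H} → run H
t=20: (idle)
t=21: (idle)
t=22: (idle)
t=23: (idle)
t=24: (idle)

context switches = 4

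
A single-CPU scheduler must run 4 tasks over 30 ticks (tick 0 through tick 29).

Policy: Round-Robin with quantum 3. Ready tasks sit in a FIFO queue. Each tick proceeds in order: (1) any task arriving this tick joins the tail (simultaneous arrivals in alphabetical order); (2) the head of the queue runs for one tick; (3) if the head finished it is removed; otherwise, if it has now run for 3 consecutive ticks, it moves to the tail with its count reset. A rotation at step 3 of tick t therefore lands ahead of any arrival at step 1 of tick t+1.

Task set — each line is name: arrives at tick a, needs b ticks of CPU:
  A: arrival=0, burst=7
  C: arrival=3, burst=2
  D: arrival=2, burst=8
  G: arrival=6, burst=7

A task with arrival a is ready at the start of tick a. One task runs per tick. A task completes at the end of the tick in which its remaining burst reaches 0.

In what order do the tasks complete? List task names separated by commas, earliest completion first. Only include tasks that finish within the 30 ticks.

t=0: queue=[A] q_used=0 → run A
t=1: queue=[A] q_used=1 → run A
t=2: queue=[A,D] q_used=2 → run A
t=3: queue=[D,A,C] q_used=0 → run D
t=4: queue=[D,A,C] q_used=1 → run D
t=5: queue=[D,A,C] q_used=2 → run D
t=6: queue=[A,C,D,G] q_used=0 → run A
t=7: queue=[A,C,D,G] q_used=1 → run A
t=8: queue=[A,C,D,G] q_used=2 → run A
t=9: queue=[C,D,G,A] q_used=0 → run C
t=10: queue=[C,D,G,A] q_used=1 → run C
t=11: queue=[D,G,A] q_used=0 → run D
t=12: queue=[D,G,A] q_used=1 → run D
t=13: queue=[D,G,A] q_used=2 → run D
t=14: queue=[G,A,D] q_used=0 → run G
t=15: queue=[G,A,D] q_used=1 → run G
t=16: queue=[G,A,D] q_used=2 → run G
t=17: queue=[A,D,G] q_used=0 → run A
t=18: queue=[D,G] q_used=0 → run D
t=19: queue=[D,G] q_used=1 → run D
t=20: queue=[G] q_used=0 → run G
t=21: queue=[G] q_used=1 → run G
t=22: queue=[G] q_used=2 → run G
t=23: queue=[G] q_used=0 → run G
t=24: (idle)
t=25: (idle)
t=26: (idle)
t=27: (idle)
t=28: (idle)
t=29: (idle)

completion order = C, A, D, G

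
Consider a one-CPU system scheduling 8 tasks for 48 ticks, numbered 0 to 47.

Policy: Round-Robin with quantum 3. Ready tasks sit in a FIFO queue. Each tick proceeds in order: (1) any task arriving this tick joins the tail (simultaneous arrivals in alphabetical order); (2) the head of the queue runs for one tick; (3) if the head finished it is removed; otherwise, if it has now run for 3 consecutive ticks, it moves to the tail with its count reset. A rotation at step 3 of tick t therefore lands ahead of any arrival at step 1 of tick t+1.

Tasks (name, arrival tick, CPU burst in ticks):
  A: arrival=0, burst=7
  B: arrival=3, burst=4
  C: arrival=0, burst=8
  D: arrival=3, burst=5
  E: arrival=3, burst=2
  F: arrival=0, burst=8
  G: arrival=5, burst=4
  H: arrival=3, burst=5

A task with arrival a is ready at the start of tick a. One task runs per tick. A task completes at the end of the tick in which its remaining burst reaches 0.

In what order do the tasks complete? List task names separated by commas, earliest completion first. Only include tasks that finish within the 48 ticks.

t=0: queue=[A,C,F] q_used=0 → run A
t=1: queue=[A,C,F] q_used=1 → run A
t=2: queue=[A,C,F] q_used=2 → run A
t=3: queue=[C,F,A,B,D,E,H] q_used=0 → run C
t=4: queue=[C,F,A,B,D,E,H] q_used=1 → run C
t=5: queue=[C,F,A,B,D,E,H,G] q_used=2 → run C
t=6: queue=[F,A,B,D,E,H,G,C] q_used=0 → run F
t=7: queue=[F,A,B,D,E,H,G,C] q_used=1 → run F
t=8: queue=[F,A,B,D,E,H,G,C] q_used=2 → run F
t=9: queue=[A,B,D,E,H,G,C,F] q_used=0 → run A
t=10: queue=[A,B,D,E,H,G,C,F] q_used=1 → run A
t=11: queue=[A,B,D,E,H,G,C,F] q_used=2 → run A
t=12: queue=[B,D,E,H,G,C,F,A] q_used=0 → run B
t=13: queue=[B,D,E,H,G,C,F,A] q_used=1 → run B
t=14: queue=[B,D,E,H,G,C,F,A] q_used=2 → run B
t=15: queue=[D,E,H,G,C,F,A,B] q_used=0 → run D
t=16: queue=[D,E,H,G,C,F,A,B] q_used=1 → run D
t=17: queue=[D,E,H,G,C,F,A,B] q_used=2 → run D
t=18: queue=[E,H,G,C,F,A,B,D] q_used=0 → run E
t=19: queue=[E,H,G,C,F,A,B,D] q_used=1 → run E
t=20: queue=[H,G,C,F,A,B,D] q_used=0 → run H
t=21: queue=[H,G,C,F,A,B,D] q_used=1 → run H
t=22: queue=[H,G,C,F,A,B,D] q_used=2 → run H
t=23: queue=[G,C,F,A,B,D,H] q_used=0 → run G
t=24: queue=[G,C,F,A,B,D,H] q_used=1 → run G
t=25: queue=[G,C,F,A,B,D,H] q_used=2 → run G
t=26: queue=[C,F,A,B,D,H,G] q_used=0 → run C
t=27: queue=[C,F,A,B,D,H,G] q_used=1 → run C
t=28: queue=[C,F,A,B,D,H,G] q_used=2 → run C
t=29: queue=[F,A,B,D,H,G,C] q_used=0 → run F
t=30: queue=[F,A,B,D,H,G,C] q_used=1 → run F
t=31: queue=[F,A,B,D,H,G,C] q_used=2 → run F
t=32: queue=[A,B,D,H,G,C,F] q_used=0 → run A
t=33: queue=[B,D,H,G,C,F] q_used=0 → run B
t=34: queue=[D,H,G,C,F] q_used=0 → run D
t=35: queue=[D,H,G,C,F] q_used=1 → run D
t=36: queue=[H,G,C,F] q_used=0 → run H
t=37: queue=[H,G,C,F] q_used=1 → run H
t=38: queue=[G,C,F] q_used=0 → run G
t=39: queue=[C,F] q_used=0 → run C
t=40: queue=[C,F] q_used=1 → run C
t=41: queue=[F] q_used=0 → run F
t=42: queue=[F] q_used=1 → run F
t=43: (idle)
t=44: (idle)
t=45: (idle)
t=46: (idle)
t=47: (idle)

completion order = E, A, B, D, H, G, C, F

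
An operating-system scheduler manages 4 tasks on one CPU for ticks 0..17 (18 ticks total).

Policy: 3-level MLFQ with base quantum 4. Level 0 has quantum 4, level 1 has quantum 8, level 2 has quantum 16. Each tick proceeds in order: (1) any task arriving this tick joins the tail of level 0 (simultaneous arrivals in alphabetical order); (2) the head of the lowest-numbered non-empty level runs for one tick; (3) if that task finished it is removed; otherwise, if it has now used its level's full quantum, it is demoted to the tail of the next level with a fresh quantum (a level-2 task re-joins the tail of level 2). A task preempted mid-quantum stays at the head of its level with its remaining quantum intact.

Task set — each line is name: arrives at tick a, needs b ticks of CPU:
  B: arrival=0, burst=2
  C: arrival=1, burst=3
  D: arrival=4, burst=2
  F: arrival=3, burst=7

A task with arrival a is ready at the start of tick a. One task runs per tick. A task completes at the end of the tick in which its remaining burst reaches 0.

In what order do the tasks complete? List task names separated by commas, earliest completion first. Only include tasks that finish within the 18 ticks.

t=0: L0/L1/L2 = B/-/- → run B
t=1: L0/L1/L2 = BC/-/- → run B
t=2: L0/L1/L2 = C/-/- → run C
t=3: L0/L1/L2 = CF/-/- → run C
t=4: L0/L1/L2 = CFD/-/- → run C
t=5: L0/L1/L2 = FD/-/- → run F
t=6: L0/L1/L2 = FD/-/- → run F
t=7: L0/L1/L2 = FD/-/- → run F
t=8: L0/L1/L2 = FD/-/- → run F
t=9: L0/L1/L2 = D/F/- → run D
t=10: L0/L1/L2 = D/F/- → run D
t=11: L0/L1/L2 = -/F/- → run F
t=12: L0/L1/L2 = -/F/- → run F
t=13: L0/L1/L2 = -/F/- → run F
t=14: (idle)
t=15: (idle)
t=16: (idle)
t=17: (idle)

completion order = B, C, D, F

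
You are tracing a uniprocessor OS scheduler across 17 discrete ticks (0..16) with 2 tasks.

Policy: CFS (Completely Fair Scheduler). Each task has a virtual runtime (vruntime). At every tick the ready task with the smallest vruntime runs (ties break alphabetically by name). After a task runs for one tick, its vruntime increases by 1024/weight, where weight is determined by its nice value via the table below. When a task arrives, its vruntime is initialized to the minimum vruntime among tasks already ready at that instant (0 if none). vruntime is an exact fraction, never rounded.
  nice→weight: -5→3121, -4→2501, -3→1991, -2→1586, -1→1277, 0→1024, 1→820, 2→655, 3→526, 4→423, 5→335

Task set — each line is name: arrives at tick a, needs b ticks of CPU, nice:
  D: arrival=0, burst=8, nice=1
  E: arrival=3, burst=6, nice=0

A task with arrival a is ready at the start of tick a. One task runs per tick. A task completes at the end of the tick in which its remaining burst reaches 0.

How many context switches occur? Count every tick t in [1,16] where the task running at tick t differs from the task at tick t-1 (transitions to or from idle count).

context switches = 10

t=0: vr[D=0] → run D
t=1: vr[D=256/205] → run D
t=2: vr[D=512/205] → run D
t=3: vr[D=768/205 E=768/205] → run D
t=4: vr[D=1024/205 E=768/205] → run E
t=5: vr[D=1024/205 E=973/205] → run E
t=6: vr[D=1024/205 E=1178/205] → run D
t=7: vr[D=256/41 E=1178/205] → run E
t=8: vr[D=256/41 E=1383/205] → run D
t=9: vr[D=1536/205 E=1383/205] → run E
t=10: vr[D=1536/205 E=1588/205] → run D
t=11: vr[D=1792/205 E=1588/205] → run E
t=12: vr[D=1792/205 E=1793/205] → run D
t=13: vr[E=1793/205] → run E
t=14: (idle)
t=15: (idle)
t=16: (idle)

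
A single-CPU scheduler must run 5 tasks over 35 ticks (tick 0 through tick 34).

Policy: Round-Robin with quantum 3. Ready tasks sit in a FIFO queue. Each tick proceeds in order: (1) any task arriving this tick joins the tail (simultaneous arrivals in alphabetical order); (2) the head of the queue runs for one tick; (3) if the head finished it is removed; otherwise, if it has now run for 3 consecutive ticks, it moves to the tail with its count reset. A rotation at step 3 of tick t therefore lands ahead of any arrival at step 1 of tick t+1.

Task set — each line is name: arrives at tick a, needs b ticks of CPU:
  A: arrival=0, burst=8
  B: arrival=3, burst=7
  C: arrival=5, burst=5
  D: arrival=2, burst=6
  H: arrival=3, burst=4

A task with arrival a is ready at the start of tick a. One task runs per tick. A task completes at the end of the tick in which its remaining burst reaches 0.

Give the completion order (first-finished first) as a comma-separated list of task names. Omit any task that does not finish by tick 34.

completion order = D, A, H, C, B

t=0: queue=[A] q_used=0 → run A
t=1: queue=[A] q_used=1 → run A
t=2: queue=[A,D] q_used=2 → run A
t=3: queue=[D,A,B,H] q_used=0 → run D
t=4: queue=[D,A,B,H] q_used=1 → run D
t=5: queue=[D,A,B,H,C] q_used=2 → run D
t=6: queue=[A,B,H,C,D] q_used=0 → run A
t=7: queue=[A,B,H,C,D] q_used=1 → run A
t=8: queue=[A,B,H,C,D] q_used=2 → run A
t=9: queue=[B,H,C,D,A] q_used=0 → run B
t=10: queue=[B,H,C,D,A] q_used=1 → run B
t=11: queue=[B,H,C,D,A] q_used=2 → run B
t=12: queue=[H,C,D,A,B] q_used=0 → run H
t=13: queue=[H,C,D,A,B] q_used=1 → run H
t=14: queue=[H,C,D,A,B] q_used=2 → run H
t=15: queue=[C,D,A,B,H] q_used=0 → run C
t=16: queue=[C,D,A,B,H] q_used=1 → run C
t=17: queue=[C,D,A,B,H] q_used=2 → run C
t=18: queue=[D,A,B,H,C] q_used=0 → run D
t=19: queue=[D,A,B,H,C] q_used=1 → run D
t=20: queue=[D,A,B,H,C] q_used=2 → run D
t=21: queue=[A,B,H,C] q_used=0 → run A
t=22: queue=[A,B,H,C] q_used=1 → run A
t=23: queue=[B,H,C] q_used=0 → run B
t=24: queue=[B,H,C] q_used=1 → run B
t=25: queue=[B,H,C] q_used=2 → run B
t=26: queue=[H,C,B] q_used=0 → run H
t=27: queue=[C,B] q_used=0 → run C
t=28: queue=[C,B] q_used=1 → run C
t=29: queue=[B] q_used=0 → run B
t=30: (idle)
t=31: (idle)
t=32: (idle)
t=33: (idle)
t=34: (idle)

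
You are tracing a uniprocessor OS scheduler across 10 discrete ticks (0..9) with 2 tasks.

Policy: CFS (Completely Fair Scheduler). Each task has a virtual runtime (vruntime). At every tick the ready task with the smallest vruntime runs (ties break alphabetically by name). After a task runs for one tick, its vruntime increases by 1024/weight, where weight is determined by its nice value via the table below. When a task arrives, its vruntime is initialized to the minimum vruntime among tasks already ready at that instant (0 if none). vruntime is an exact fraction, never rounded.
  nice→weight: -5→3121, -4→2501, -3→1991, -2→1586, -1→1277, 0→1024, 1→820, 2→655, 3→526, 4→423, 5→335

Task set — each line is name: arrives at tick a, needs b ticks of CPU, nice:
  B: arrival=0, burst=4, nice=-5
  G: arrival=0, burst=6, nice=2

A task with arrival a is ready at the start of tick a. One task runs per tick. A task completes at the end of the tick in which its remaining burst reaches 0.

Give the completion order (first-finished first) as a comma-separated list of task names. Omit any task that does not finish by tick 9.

t=0: vr[B=0 G=0] → run B
t=1: vr[B=1024/3121 G=0] → run G
t=2: vr[B=1024/3121 G=1024/655] → run B
t=3: vr[B=2048/3121 G=1024/655] → run B
t=4: vr[B=3072/3121 G=1024/655] → run B
t=5: vr[G=1024/655] → run G
t=6: vr[G=2048/655] → run G
t=7: vr[G=3072/655] → run G
t=8: vr[G=4096/655] → run G
t=9: vr[G=1024/131] → run G

completion order = B, G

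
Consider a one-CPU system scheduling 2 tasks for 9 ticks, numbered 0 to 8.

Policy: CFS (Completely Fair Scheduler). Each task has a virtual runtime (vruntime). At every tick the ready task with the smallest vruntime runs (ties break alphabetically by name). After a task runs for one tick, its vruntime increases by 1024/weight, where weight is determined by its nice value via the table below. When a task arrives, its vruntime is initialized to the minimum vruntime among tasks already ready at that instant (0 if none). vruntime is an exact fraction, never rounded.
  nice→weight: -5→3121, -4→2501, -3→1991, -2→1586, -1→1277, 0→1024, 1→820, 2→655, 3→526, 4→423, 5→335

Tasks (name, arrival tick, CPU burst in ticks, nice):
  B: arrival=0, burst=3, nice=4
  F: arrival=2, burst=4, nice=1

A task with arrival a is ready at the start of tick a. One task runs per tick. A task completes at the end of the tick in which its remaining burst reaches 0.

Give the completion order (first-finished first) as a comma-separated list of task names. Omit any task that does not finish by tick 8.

completion order = B, F

t=0: vr[B=0] → run B
t=1: vr[B=1024/423] → run B
t=2: vr[B=2048/423 F=2048/423] → run B
t=3: vr[F=2048/423] → run F
t=4: vr[F=528128/86715] → run F
t=5: vr[F=636416/86715] → run F
t=6: vr[F=744704/86715] → run F
t=7: (idle)
t=8: (idle)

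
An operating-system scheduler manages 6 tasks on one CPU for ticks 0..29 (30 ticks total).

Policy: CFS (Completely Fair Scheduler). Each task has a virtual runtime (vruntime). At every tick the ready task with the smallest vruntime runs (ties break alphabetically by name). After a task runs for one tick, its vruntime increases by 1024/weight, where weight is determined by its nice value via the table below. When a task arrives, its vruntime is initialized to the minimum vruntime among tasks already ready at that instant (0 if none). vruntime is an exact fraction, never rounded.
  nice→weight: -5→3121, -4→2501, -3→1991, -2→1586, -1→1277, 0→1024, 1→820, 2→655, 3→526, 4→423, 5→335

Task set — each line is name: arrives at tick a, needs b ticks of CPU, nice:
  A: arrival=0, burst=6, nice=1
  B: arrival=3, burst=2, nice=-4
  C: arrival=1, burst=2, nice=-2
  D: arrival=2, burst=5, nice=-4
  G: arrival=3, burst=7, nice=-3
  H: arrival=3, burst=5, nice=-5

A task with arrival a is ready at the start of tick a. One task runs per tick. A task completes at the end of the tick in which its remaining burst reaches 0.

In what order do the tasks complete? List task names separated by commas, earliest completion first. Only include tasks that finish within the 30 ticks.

t=0: vr[A=0] → run A
t=1: vr[A=256/205 C=256/205] → run A
t=2: vr[A=512/205 C=256/205 D=256/205] → run C
t=3: vr[A=512/205 B=256/205 C=307968/162565 D=256/205 G=256/205 H=256/205] → run B
t=4: vr[A=512/205 B=20736/12505 C=307968/162565 D=256/205 G=256/205 H=256/205] → run D
t=5: vr[A=512/205 B=20736/12505 C=307968/162565 D=20736/12505 G=256/205 H=256/205] → run G
t=6: vr[A=512/205 B=20736/12505 C=307968/162565 D=20736/12505 G=719616/408155 H=256/205] → run H
t=7: vr[A=512/205 B=20736/12505 C=307968/162565 D=20736/12505 G=719616/408155 H=1008896/639805] → run H
t=8: vr[A=512/205 B=20736/12505 C=307968/162565 D=20736/12505 G=719616/408155 H=1218816/639805] → run B
t=9: vr[A=512/205 C=307968/162565 D=20736/12505 G=719616/408155 H=1218816/639805] → run D
t=10: vr[A=512/205 C=307968/162565 D=25856/12505 G=719616/408155 H=1218816/639805] → run G
t=11: vr[A=512/205 C=307968/162565 D=25856/12505 G=929536/408155 H=1218816/639805] → run C
t=12: vr[A=512/205 D=25856/12505 G=929536/408155 H=1218816/639805] → run H
t=13: vr[A=512/205 D=25856/12505 G=929536/408155 H=1428736/639805] → run D
t=14: vr[A=512/205 D=30976/12505 G=929536/408155 H=1428736/639805] → run H
t=15: vr[A=512/205 D=30976/12505 G=929536/408155 H=1638656/639805] → run G
t=16: vr[A=512/205 D=30976/12505 G=1139456/408155 H=1638656/639805] → run D
t=17: vr[A=512/205 D=36096/12505 G=1139456/408155 H=1638656/639805] → run A
t=18: vr[A=768/205 D=36096/12505 G=1139456/408155 H=1638656/639805] → run H
t=19: vr[A=768/205 D=36096/12505 G=1139456/408155] → run G
t=20: vr[A=768/205 D=36096/12505 G=1349376/408155] → run D
t=21: vr[A=768/205 G=1349376/408155] → run G
t=22: vr[A=768/205 G=1559296/408155] → run A
t=23: vr[A=1024/205 G=1559296/408155] → run G
t=24: vr[A=1024/205 G=1769216/408155] → run G
t=25: vr[A=1024/205] → run A
t=26: vr[A=256/41] → run A
t=27: (idle)
t=28: (idle)
t=29: (idle)

completion order = B, C, H, D, G, A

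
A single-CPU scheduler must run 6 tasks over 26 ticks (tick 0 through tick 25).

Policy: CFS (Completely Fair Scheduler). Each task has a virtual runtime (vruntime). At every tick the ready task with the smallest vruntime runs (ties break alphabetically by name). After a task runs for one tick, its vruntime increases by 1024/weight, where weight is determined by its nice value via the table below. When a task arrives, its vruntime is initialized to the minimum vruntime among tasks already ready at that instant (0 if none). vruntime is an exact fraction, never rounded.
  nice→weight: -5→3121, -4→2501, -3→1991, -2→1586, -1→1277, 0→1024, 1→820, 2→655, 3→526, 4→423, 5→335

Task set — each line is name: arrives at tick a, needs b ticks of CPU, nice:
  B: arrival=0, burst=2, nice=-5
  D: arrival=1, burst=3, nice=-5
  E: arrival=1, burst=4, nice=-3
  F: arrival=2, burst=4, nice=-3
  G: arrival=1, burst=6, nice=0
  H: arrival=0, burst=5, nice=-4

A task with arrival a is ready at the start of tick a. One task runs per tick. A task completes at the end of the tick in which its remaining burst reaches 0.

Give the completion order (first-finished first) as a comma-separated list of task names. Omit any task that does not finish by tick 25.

t=0: vr[B=0 H=0] → run B
t=1: vr[B=1024/3121 D=0 E=0 G=0 H=0] → run D
t=2: vr[B=1024/3121 D=1024/3121 E=0 F=0 G=0 H=0] → run E
t=3: vr[B=1024/3121 D=1024/3121 E=1024/1991 F=0 G=0 H=0] → run F
t=4: vr[B=1024/3121 D=1024/3121 E=1024/1991 F=1024/1991 G=0 H=0] → run G
t=5: vr[B=1024/3121 D=1024/3121 E=1024/1991 F=1024/1991 G=1 H=0] → run H
t=6: vr[B=1024/3121 D=1024/3121 E=1024/1991 F=1024/1991 G=1 H=1024/2501] → run B
t=7: vr[D=1024/3121 E=1024/1991 F=1024/1991 G=1 H=1024/2501] → run D
t=8: vr[D=2048/3121 E=1024/1991 F=1024/1991 G=1 H=1024/2501] → run H
t=9: vr[D=2048/3121 E=1024/1991 F=1024/1991 G=1 H=2048/2501] → run E
t=10: vr[D=2048/3121 E=2048/1991 F=1024/1991 G=1 H=2048/2501] → run F
t=11: vr[D=2048/3121 E=2048/1991 F=2048/1991 G=1 H=2048/2501] → run D
t=12: vr[E=2048/1991 F=2048/1991 G=1 H=2048/2501] → run H
t=13: vr[E=2048/1991 F=2048/1991 G=1 H=3072/2501] → run G
t=14: vr[E=2048/1991 F=2048/1991 G=2 H=3072/2501] → run E
t=15: vr[E=3072/1991 F=2048/1991 G=2 H=3072/2501] → run F
t=16: vr[E=3072/1991 F=3072/1991 G=2 H=3072/2501] → run H
t=17: vr[E=3072/1991 F=3072/1991 G=2 H=4096/2501] → run E
t=18: vr[F=3072/1991 G=2 H=4096/2501] → run F
t=19: vr[G=2 H=4096/2501] → run H
t=20: vr[G=2] → run G
t=21: vr[G=3] → run G
t=22: vr[G=4] → run G
t=23: vr[G=5] → run G
t=24: (idle)
t=25: (idle)

completion order = B, D, E, F, H, G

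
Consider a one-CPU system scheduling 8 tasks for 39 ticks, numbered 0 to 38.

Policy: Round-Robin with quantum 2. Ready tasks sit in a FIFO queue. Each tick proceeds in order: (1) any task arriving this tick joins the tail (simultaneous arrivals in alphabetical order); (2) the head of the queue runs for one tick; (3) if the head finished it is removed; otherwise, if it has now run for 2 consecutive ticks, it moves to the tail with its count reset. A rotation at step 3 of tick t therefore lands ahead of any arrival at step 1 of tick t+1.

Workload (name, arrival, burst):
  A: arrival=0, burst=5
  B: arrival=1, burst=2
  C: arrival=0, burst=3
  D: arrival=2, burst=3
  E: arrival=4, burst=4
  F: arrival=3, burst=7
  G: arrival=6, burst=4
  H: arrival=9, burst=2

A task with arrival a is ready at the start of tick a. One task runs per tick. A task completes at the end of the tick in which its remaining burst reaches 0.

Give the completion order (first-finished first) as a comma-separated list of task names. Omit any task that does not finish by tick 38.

completion order = B, C, A, H, D, E, G, F

t=0: queue=[A,C] q_used=0 → run A
t=1: queue=[A,C,B] q_used=1 → run A
t=2: queue=[C,B,A,D] q_used=0 → run C
t=3: queue=[C,B,A,D,F] q_used=1 → run C
t=4: queue=[B,A,D,F,C,E] q_used=0 → run B
t=5: queue=[B,A,D,F,C,E] q_used=1 → run B
t=6: queue=[A,D,F,C,E,G] q_used=0 → run A
t=7: queue=[A,D,F,C,E,G] q_used=1 → run A
t=8: queue=[D,F,C,E,G,A] q_used=0 → run D
t=9: queue=[D,F,C,E,G,A,H] q_used=1 → run D
t=10: queue=[F,C,E,G,A,H,D] q_used=0 → run F
t=11: queue=[F,C,E,G,A,H,D] q_used=1 → run F
t=12: queue=[C,E,G,A,H,D,F] q_used=0 → run C
t=13: queue=[E,G,A,H,D,F] q_used=0 → run E
t=14: queue=[E,G,A,H,D,F] q_used=1 → run E
t=15: queue=[G,A,H,D,F,E] q_used=0 → run G
t=16: queue=[G,A,H,D,F,E] q_used=1 → run G
t=17: queue=[A,H,D,F,E,G] q_used=0 → run A
t=18: queue=[H,D,F,E,G] q_used=0 → run H
t=19: queue=[H,D,F,E,G] q_used=1 → run H
t=20: queue=[D,F,E,G] q_used=0 → run D
t=21: queue=[F,E,G] q_used=0 → run F
t=22: queue=[F,E,G] q_used=1 → run F
t=23: queue=[E,G,F] q_used=0 → run E
t=24: queue=[E,G,F] q_used=1 → run E
t=25: queue=[G,F] q_used=0 → run G
t=26: queue=[G,F] q_used=1 → run G
t=27: queue=[F] q_used=0 → run F
t=28: queue=[F] q_used=1 → run F
t=29: queue=[F] q_used=0 → run F
t=30: (idle)
t=31: (idle)
t=32: (idle)
t=33: (idle)
t=34: (idle)
t=35: (idle)
t=36: (idle)
t=37: (idle)
t=38: (idle)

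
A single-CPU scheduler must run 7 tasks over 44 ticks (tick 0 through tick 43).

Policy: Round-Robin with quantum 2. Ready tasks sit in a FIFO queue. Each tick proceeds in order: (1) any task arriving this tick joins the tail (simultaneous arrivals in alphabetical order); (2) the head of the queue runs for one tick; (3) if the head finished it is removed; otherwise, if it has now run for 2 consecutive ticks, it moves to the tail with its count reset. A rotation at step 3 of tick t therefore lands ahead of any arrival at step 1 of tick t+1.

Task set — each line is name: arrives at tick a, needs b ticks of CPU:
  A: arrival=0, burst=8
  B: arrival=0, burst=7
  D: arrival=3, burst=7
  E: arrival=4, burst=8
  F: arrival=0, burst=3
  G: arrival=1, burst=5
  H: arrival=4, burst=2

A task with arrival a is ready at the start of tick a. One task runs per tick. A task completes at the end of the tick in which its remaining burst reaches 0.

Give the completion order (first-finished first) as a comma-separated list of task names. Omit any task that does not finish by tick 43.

completion order = H, F, G, A, B, D, E

t=0: queue=[A,B,F] q_used=0 → run A
t=1: queue=[A,B,F,G] q_used=1 → run A
t=2: queue=[B,F,G,A] q_used=0 → run B
t=3: queue=[B,F,G,A,D] q_used=1 → run B
t=4: queue=[F,G,A,D,B,E,H] q_used=0 → run F
t=5: queue=[F,G,A,D,B,E,H] q_used=1 → run F
t=6: queue=[G,A,D,B,E,H,F] q_used=0 → run G
t=7: queue=[G,A,D,B,E,H,F] q_used=1 → run G
t=8: queue=[A,D,B,E,H,F,G] q_used=0 → run A
t=9: queue=[A,D,B,E,H,F,G] q_used=1 → run A
t=10: queue=[D,B,E,H,F,G,A] q_used=0 → run D
t=11: queue=[D,B,E,H,F,G,A] q_used=1 → run D
t=12: queue=[B,E,H,F,G,A,D] q_used=0 → run B
t=13: queue=[B,E,H,F,G,A,D] q_used=1 → run B
t=14: queue=[E,H,F,G,A,D,B] q_used=0 → run E
t=15: queue=[E,H,F,G,A,D,B] q_used=1 → run E
t=16: queue=[H,F,G,A,D,B,E] q_used=0 → run H
t=17: queue=[H,F,G,A,D,B,E] q_used=1 → run H
t=18: queue=[F,G,A,D,B,E] q_used=0 → run F
t=19: queue=[G,A,D,B,E] q_used=0 → run G
t=20: queue=[G,A,D,B,E] q_used=1 → run G
t=21: queue=[A,D,B,E,G] q_used=0 → run A
t=22: queue=[A,D,B,E,G] q_used=1 → run A
t=23: queue=[D,B,E,G,A] q_used=0 → run D
t=24: queue=[D,B,E,G,A] q_used=1 → run D
t=25: queue=[B,E,G,A,D] q_used=0 → run B
t=26: queue=[B,E,G,A,D] q_used=1 → run B
t=27: queue=[E,G,A,D,B] q_used=0 → run E
t=28: queue=[E,G,A,D,B] q_used=1 → run E
t=29: queue=[G,A,D,B,E] q_used=0 → run G
t=30: queue=[A,D,B,E] q_used=0 → run A
t=31: queue=[A,D,B,E] q_used=1 → run A
t=32: queue=[D,B,E] q_used=0 → run D
t=33: queue=[D,B,E] q_used=1 → run D
t=34: queue=[B,E,D] q_used=0 → run B
t=35: queue=[E,D] q_used=0 → run E
t=36: queue=[E,D] q_used=1 → run E
t=37: queue=[D,E] q_used=0 → run D
t=38: queue=[E] q_used=0 → run E
t=39: queue=[E] q_used=1 → run E
t=40: (idle)
t=41: (idle)
t=42: (idle)
t=43: (idle)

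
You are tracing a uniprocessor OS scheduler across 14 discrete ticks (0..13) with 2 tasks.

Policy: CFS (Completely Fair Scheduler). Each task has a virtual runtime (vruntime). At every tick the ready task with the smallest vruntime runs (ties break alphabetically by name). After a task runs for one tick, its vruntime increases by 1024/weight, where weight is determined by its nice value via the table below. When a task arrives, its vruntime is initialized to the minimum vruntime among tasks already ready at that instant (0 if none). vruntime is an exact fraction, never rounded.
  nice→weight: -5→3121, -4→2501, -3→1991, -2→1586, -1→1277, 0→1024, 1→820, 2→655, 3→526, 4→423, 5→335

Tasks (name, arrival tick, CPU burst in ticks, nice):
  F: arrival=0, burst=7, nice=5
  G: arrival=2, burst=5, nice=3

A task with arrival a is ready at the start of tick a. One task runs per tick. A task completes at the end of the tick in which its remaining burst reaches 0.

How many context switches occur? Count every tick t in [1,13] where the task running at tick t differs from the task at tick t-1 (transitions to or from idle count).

context switches = 7

t=0: vr[F=0] → run F
t=1: vr[F=1024/335] → run F
t=2: vr[F=2048/335 G=2048/335] → run F
t=3: vr[F=3072/335 G=2048/335] → run G
t=4: vr[F=3072/335 G=710144/88105] → run G
t=5: vr[F=3072/335 G=881664/88105] → run F
t=6: vr[F=4096/335 G=881664/88105] → run G
t=7: vr[F=4096/335 G=1053184/88105] → run G
t=8: vr[F=4096/335 G=1224704/88105] → run F
t=9: vr[F=1024/67 G=1224704/88105] → run G
t=10: vr[F=1024/67] → run F
t=11: vr[F=6144/335] → run F
t=12: (idle)
t=13: (idle)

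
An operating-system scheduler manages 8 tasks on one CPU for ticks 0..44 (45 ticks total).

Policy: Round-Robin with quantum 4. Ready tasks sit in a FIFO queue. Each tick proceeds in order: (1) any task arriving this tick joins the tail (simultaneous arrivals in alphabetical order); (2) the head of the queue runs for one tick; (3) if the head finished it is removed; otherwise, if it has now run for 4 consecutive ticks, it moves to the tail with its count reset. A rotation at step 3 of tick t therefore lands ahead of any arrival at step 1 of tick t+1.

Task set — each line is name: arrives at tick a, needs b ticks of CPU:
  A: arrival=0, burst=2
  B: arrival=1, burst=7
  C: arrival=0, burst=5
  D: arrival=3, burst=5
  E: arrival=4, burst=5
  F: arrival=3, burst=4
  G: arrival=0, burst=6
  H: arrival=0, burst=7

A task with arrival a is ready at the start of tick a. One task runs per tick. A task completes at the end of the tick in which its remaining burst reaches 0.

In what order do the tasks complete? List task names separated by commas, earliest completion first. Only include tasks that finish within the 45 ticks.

t=0: queue=[A,C,G,H] q_used=0 → run A
t=1: queue=[A,C,G,H,B] q_used=1 → run A
t=2: queue=[C,G,H,B] q_used=0 → run C
t=3: queue=[C,G,H,B,D,F] q_used=1 → run C
t=4: queue=[C,G,H,B,D,F,E] q_used=2 → run C
t=5: queue=[C,G,H,B,D,F,E] q_used=3 → run C
t=6: queue=[G,H,B,D,F,E,C] q_used=0 → run G
t=7: queue=[G,H,B,D,F,E,C] q_used=1 → run G
t=8: queue=[G,H,B,D,F,E,C] q_used=2 → run G
t=9: queue=[G,H,B,D,F,E,C] q_used=3 → run G
t=10: queue=[H,B,D,F,E,C,G] q_used=0 → run H
t=11: queue=[H,B,D,F,E,C,G] q_used=1 → run H
t=12: queue=[H,B,D,F,E,C,G] q_used=2 → run H
t=13: queue=[H,B,D,F,E,C,G] q_used=3 → run H
t=14: queue=[B,D,F,E,C,G,H] q_used=0 → run B
t=15: queue=[B,D,F,E,C,G,H] q_used=1 → run B
t=16: queue=[B,D,F,E,C,G,H] q_used=2 → run B
t=17: queue=[B,D,F,E,C,G,H] q_used=3 → run B
t=18: queue=[D,F,E,C,G,H,B] q_used=0 → run D
t=19: queue=[D,F,E,C,G,H,B] q_used=1 → run D
t=20: queue=[D,F,E,C,G,H,B] q_used=2 → run D
t=21: queue=[D,F,E,C,G,H,B] q_used=3 → run D
t=22: queue=[F,E,C,G,H,B,D] q_used=0 → run F
t=23: queue=[F,E,C,G,H,B,D] q_used=1 → run F
t=24: queue=[F,E,C,G,H,B,D] q_used=2 → run F
t=25: queue=[F,E,C,G,H,B,D] q_used=3 → run F
t=26: queue=[E,C,G,H,B,D] q_used=0 → run E
t=27: queue=[E,C,G,H,B,D] q_used=1 → run E
t=28: queue=[E,C,G,H,B,D] q_used=2 → run E
t=29: queue=[E,C,G,H,B,D] q_used=3 → run E
t=30: queue=[C,G,H,B,D,E] q_used=0 → run C
t=31: queue=[G,H,B,D,E] q_used=0 → run G
t=32: queue=[G,H,B,D,E] q_used=1 → run G
t=33: queue=[H,B,D,E] q_used=0 → run H
t=34: queue=[H,B,D,E] q_used=1 → run H
t=35: queue=[H,B,D,E] q_used=2 → run H
t=36: queue=[B,D,E] q_used=0 → run B
t=37: queue=[B,D,E] q_used=1 → run B
t=38: queue=[B,D,E] q_used=2 → run B
t=39: queue=[D,E] q_used=0 → run D
t=40: queue=[E] q_used=0 → run E
t=41: (idle)
t=42: (idle)
t=43: (idle)
t=44: (idle)

completion order = A, F, C, G, H, B, D, E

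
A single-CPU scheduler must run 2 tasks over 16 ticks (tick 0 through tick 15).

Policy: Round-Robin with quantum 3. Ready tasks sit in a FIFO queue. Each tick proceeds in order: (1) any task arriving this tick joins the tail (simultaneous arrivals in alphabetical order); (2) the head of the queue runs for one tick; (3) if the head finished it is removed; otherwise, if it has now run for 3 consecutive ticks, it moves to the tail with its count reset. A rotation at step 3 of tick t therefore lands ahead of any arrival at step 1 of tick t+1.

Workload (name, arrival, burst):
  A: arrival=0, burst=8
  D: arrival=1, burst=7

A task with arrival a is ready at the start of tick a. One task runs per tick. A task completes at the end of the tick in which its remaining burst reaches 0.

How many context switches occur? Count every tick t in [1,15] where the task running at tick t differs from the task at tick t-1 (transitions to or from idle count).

t=0: queue=[A] q_used=0 → run A
t=1: queue=[A,D] q_used=1 → run A
t=2: queue=[A,D] q_used=2 → run A
t=3: queue=[D,A] q_used=0 → run D
t=4: queue=[D,A] q_used=1 → run D
t=5: queue=[D,A] q_used=2 → run D
t=6: queue=[A,D] q_used=0 → run A
t=7: queue=[A,D] q_used=1 → run A
t=8: queue=[A,D] q_used=2 → run A
t=9: queue=[D,A] q_used=0 → run D
t=10: queue=[D,A] q_used=1 → run D
t=11: queue=[D,A] q_used=2 → run D
t=12: queue=[A,D] q_used=0 → run A
t=13: queue=[A,D] q_used=1 → run A
t=14: queue=[D] q_used=0 → run D
t=15: (idle)

context switches = 6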